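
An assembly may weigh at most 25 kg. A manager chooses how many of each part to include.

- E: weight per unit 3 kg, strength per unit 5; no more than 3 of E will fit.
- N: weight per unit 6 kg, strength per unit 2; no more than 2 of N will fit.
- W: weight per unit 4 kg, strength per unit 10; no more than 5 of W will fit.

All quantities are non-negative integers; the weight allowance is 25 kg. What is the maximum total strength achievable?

W has the best ratio (10/4); taking only W gives at most 5×10 = 50 (stopped by the supply cap of 5).
Mixing does better — 1×E and 5×W: weight 23 ≤ 25, strength 1·5 + 5·10 = 55.

55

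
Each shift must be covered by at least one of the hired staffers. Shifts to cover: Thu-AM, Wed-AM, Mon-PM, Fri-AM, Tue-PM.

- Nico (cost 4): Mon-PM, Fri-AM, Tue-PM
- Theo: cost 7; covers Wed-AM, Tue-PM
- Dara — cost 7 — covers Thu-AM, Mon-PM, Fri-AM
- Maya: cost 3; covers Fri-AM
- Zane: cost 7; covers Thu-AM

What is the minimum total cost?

14

Choose Theo and Dara: together they cover Thu-AM, Wed-AM, Mon-PM, Fri-AM, Tue-PM — every shift.
Total cost: 7 + 7 = 14.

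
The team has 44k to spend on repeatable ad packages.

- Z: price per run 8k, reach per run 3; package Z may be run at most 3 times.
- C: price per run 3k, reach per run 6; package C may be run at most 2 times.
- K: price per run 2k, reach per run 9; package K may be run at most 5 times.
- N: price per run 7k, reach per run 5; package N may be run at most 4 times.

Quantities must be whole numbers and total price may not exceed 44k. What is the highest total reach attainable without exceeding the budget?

77

2×C, 5×K, and 4×N: price 44 ≤ 44, reach 2·6 + 5·9 + 4·5 = 77.
2×C, 5×K, and 3×N: price 37 ≤ 44, reach 2·6 + 5·9 + 3·5 = 72.
Best is 77.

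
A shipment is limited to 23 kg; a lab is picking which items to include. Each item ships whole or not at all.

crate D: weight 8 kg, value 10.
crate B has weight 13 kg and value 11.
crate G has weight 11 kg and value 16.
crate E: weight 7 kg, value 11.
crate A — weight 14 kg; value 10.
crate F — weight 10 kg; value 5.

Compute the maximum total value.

27

Take crate G and crate E: weight 11 + 7 = 18 ≤ 23, value 16 + 11 = 27.
No other feasible combination does better.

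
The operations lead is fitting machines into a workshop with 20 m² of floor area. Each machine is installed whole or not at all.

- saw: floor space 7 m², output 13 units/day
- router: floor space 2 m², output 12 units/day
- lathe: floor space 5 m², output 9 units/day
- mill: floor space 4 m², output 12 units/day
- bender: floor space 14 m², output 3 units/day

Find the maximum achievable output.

46

Allowing fractional choices, the relaxed optimum would be about 46.4, but machines are indivisible.
saw + router + mill: floor space 7 + 2 + 4 = 13 ≤ 20, output 13 + 12 + 12 = 37.
saw + router + lathe + mill: floor space 7 + 2 + 5 + 4 = 18 ≤ 20, output 13 + 12 + 9 + 12 = 46.
saw + router + lathe: floor space 7 + 2 + 5 = 14 ≤ 20, output 13 + 12 + 9 = 34.
Best is saw, router, lathe, and mill with total output 46.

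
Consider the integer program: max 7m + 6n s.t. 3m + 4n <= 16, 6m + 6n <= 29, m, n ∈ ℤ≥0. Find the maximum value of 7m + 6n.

28

(m,n)=(4,0): 3·4+4·0=12≤16, 6·4+6·0=24≤29, objective 28.
(m,n)=(3,1): 3·3+4·1=13≤16, 6·3+6·1=24≤29, objective 27.
No feasible integer point exceeds 28.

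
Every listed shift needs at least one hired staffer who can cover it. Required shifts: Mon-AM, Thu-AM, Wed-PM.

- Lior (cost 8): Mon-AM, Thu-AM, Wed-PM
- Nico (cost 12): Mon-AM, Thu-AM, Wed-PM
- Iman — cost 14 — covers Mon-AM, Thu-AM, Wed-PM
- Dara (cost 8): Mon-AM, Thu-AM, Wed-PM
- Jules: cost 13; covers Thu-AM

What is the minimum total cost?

Lior alone covers Mon-AM, Thu-AM, Wed-PM — every shift.
Total cost: 8.
No cover costs less than 8.

8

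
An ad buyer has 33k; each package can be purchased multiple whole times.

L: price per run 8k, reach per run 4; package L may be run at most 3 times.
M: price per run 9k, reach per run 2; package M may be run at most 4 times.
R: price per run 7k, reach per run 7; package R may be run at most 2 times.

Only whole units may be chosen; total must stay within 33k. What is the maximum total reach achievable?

R has the best ratio (7/7); taking only R gives at most 2×7 = 14 (stopped by the supply cap of 2).
Mixing does better — 2×L and 2×R: price 30 ≤ 33, reach 2·4 + 2·7 = 22.

22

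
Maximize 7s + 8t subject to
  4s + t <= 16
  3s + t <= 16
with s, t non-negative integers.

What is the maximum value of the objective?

128

(s,t)=(0,16): 4·0+1·16=16≤16, 3·0+1·16=16≤16, objective 128.
(s,t)=(0,15): 4·0+1·15=15≤16, 3·0+1·15=15≤16, objective 120.
No feasible integer point exceeds 128.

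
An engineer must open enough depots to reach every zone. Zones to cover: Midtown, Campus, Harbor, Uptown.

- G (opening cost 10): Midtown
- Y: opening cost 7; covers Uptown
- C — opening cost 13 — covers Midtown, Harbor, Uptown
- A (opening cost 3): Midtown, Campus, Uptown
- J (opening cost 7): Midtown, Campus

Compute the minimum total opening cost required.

16

This is a weighted set-cover instance.
Choose C and A: together they cover Midtown, Campus, Harbor, Uptown — every zone.
Total opening cost: 13 + 3 = 16.
No cover costs less than 16.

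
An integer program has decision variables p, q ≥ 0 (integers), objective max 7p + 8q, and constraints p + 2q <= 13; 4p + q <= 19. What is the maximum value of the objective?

61

The continuous relaxation peaks at (3.57, 4.71) with value 62.71; rounding to a feasible lattice point costs some objective.
(p,q)=(3,5) is feasible, giving 61.
(p,q)=(2,5) is feasible, giving 54.
(p,q)=(3,4) is feasible, giving 53.
Maximum is 61 at (p,q)=(3,5).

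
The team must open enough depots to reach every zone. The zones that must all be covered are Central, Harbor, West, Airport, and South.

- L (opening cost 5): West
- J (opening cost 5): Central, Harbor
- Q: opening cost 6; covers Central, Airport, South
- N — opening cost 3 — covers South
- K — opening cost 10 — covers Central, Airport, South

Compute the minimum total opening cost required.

16

Choose L, J, and Q: together they cover Central, Harbor, West, Airport, South — every zone.
Total opening cost: 5 + 5 + 6 = 16.
No cover costs less than 16.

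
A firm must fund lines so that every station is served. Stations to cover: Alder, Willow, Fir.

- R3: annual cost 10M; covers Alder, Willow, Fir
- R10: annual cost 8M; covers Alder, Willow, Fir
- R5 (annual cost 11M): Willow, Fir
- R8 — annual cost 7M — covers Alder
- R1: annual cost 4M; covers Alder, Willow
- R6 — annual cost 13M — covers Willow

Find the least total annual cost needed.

8

This is a weighted set-cover instance.
The greedy cost-per-new-station heuristic would pick R1 and R10 for 12, but a cheaper cover exists.
R10 alone covers Alder, Willow, Fir — every station.
Total annual cost: 8.
No cover costs less than 8.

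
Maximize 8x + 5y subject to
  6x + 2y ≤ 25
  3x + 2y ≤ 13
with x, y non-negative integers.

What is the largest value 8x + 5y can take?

34

(x,y)=(3,2): 6·3+2·2=22≤25, 3·3+2·2=13≤13, objective 34.
(x,y)=(4,0): 6·4+2·0=24≤25, 3·4+2·0=12≤13, objective 32.
(x,y)=(2,3): 6·2+2·3=18≤25, 3·2+2·3=12≤13, objective 31.
No feasible integer point exceeds 34.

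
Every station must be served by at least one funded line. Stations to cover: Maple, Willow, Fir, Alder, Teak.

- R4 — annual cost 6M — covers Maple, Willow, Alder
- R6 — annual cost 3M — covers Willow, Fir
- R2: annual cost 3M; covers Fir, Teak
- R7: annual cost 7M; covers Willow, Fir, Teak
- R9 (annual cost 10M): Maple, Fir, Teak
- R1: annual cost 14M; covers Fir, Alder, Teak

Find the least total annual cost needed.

9

The greedy cost-per-new-station heuristic would pick R6, R4, and R2 for 12, but a cheaper cover exists.
Choose R4 and R2: together they cover Maple, Willow, Fir, Alder, Teak — every station.
Total annual cost: 6 + 3 = 9.
No cover costs less than 9.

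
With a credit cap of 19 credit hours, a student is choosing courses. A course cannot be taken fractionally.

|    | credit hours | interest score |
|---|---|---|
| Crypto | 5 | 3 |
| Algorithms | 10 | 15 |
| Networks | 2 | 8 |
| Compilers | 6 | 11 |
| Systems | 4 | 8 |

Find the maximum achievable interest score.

Crypto + Networks + Compilers + Systems: credit hours 5 + 2 + 6 + 4 = 17 ≤ 19, interest score 3 + 8 + 11 + 8 = 30.
Algorithms + Networks + Systems: credit hours 10 + 2 + 4 = 16 ≤ 19, interest score 15 + 8 + 8 = 31.
Algorithms + Networks + Compilers: credit hours 10 + 2 + 6 = 18 ≤ 19, interest score 15 + 8 + 11 = 34.
Best is Algorithms, Networks, and Compilers with total interest score 34.

34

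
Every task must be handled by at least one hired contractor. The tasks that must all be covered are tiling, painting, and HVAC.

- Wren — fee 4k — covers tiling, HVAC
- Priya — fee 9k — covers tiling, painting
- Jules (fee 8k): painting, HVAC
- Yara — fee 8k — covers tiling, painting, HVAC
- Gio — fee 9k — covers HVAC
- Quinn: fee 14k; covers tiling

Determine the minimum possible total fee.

Yara alone covers tiling, painting, HVAC — every task.
Total fee: 8.

8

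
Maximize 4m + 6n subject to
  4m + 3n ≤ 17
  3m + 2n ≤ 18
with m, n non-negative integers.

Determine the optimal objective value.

30

(m,n)=(0,5): 4·0+3·5=15≤17, 3·0+2·5=10≤18, objective 30.
(m,n)=(1,4): 4·1+3·4=16≤17, 3·1+2·4=11≤18, objective 28.
The best lattice point is (0,5), giving 30.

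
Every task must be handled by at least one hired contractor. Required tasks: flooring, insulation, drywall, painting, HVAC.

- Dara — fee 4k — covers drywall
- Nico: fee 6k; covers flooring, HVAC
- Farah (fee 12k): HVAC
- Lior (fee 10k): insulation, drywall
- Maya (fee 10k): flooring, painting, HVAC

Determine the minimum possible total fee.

The greedy cost-per-new-task heuristic would pick Nico, Dara, Lior, and Maya for 30, but a cheaper cover exists.
Choose Lior and Maya: together they cover flooring, insulation, drywall, painting, HVAC — every task.
Total fee: 10 + 10 = 20.
No cover costs less than 20.

20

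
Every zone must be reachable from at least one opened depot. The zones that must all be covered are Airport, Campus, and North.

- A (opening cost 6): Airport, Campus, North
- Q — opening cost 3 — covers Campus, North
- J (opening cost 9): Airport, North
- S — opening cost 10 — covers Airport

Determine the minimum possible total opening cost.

The greedy cost-per-new-zone heuristic would pick Q and A for 9, but a cheaper cover exists.
A alone covers Airport, Campus, North — every zone.
Total opening cost: 6.
No cover costs less than 6.

6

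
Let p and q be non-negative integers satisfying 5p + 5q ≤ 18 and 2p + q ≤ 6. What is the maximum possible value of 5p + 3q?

Relaxing integrality, the LP optimum is 15.60 at (p,q) = (2.4, 1.2), which is not an integer point.
(p,q)=(3,0): 5·3+5·0=15≤18, 2·3+1·0=6≤6, objective 15.
(p,q)=(2,1): 5·2+5·1=15≤18, 2·2+1·1=5≤6, objective 13.
(p,q)=(1,2): 5·1+5·2=15≤18, 2·1+1·2=4≤6, objective 11.
(p,q)=(2,0): 5·2+5·0=10≤18, 2·2+1·0=4≤6, objective 10.
No feasible integer point exceeds 15.

15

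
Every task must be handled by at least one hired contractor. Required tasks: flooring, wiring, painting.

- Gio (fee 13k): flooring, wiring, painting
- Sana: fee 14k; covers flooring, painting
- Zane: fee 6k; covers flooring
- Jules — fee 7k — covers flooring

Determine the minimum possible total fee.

13

Gio alone covers flooring, wiring, painting — every task.
Total fee: 13.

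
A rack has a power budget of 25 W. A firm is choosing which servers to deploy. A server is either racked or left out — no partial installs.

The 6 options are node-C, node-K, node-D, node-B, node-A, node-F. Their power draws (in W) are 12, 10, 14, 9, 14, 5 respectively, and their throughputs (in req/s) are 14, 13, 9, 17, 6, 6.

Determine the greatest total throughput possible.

Take node-K, node-B, and node-F: power draw 10 + 9 + 5 = 24 ≤ 25, throughput 13 + 17 + 6 = 36.
No other feasible combination does better.

36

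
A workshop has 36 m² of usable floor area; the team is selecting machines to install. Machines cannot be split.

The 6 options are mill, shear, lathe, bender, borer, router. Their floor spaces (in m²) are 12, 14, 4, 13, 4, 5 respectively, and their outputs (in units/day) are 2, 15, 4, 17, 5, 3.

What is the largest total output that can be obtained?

41

shear + lathe + bender + borer: floor space 14 + 4 + 13 + 4 = 35 ≤ 36, output 15 + 4 + 17 + 5 = 41.
shear + bender + borer + router: floor space 14 + 13 + 4 + 5 = 36 ≤ 36, output 15 + 17 + 5 + 3 = 40.
shear + lathe + bender + router: floor space 14 + 4 + 13 + 5 = 36 ≤ 36, output 15 + 4 + 17 + 3 = 39.
Best is shear, lathe, bender, and borer with total output 41.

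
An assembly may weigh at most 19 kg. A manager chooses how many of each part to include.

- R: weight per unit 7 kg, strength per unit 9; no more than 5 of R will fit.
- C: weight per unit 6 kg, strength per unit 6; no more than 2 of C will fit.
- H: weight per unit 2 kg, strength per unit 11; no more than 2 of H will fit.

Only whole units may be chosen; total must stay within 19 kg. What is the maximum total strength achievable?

1×R, 1×C, and 2×H: weight 17 ≤ 19, strength 1·9 + 1·6 + 2·11 = 37.
2×R and 2×H: weight 18 ≤ 19, strength 2·9 + 2·11 = 40.
Best is 40.

40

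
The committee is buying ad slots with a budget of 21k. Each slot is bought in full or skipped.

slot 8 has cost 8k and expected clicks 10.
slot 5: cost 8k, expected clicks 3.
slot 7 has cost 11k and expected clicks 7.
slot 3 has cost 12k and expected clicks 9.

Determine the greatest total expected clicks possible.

19

Treat it as a binary knapsack problem.
Allowing fractional choices, the relaxed optimum would be about 19.6, but ad slots are indivisible.
slot 8 + slot 3: cost 8 + 12 = 20 ≤ 21, expected clicks 10 + 9 = 19.
slot 8 + slot 7: cost 8 + 11 = 19 ≤ 21, expected clicks 10 + 7 = 17.
Best is slot 8 and slot 3 with total expected clicks 19.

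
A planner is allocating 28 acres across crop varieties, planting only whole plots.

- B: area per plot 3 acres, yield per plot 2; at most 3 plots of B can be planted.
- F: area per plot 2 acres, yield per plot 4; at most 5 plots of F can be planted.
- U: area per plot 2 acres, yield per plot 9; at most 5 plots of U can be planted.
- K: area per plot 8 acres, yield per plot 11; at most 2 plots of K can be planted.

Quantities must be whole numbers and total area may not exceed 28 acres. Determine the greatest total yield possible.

U has the best ratio (9/2); taking only U gives at most 5×9 = 45 (stopped by the supply cap of 5).
Mixing does better — 5×F, 5×U, and 1×K: area 28 ≤ 28, yield 5·4 + 5·9 + 1·11 = 76.

76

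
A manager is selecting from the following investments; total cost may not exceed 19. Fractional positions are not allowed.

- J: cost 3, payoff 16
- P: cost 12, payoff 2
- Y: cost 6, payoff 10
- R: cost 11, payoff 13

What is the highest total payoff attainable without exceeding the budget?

Allowing fractional choices, the relaxed optimum would be about 37.8, but investments are indivisible.
J + R: cost 3 + 11 = 14 ≤ 19, payoff 16 + 13 = 29.
J + Y: cost 3 + 6 = 9 ≤ 19, payoff 16 + 10 = 26.
Y + R: cost 6 + 11 = 17 ≤ 19, payoff 10 + 13 = 23.
Best is J and R with total payoff 29.

29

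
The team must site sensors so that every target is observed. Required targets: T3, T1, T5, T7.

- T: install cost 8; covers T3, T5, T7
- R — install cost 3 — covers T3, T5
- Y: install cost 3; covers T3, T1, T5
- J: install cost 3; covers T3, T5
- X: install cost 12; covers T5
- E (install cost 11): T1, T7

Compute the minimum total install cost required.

11

Choose T and Y: together they cover T3, T1, T5, T7 — every target.
Total install cost: 8 + 3 = 11.
No cover costs less than 11.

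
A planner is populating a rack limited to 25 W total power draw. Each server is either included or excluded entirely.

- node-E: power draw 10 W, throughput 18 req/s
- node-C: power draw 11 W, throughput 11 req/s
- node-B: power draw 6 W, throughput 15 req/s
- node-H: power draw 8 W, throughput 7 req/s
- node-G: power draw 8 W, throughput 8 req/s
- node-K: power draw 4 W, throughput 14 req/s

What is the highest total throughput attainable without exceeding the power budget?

47

Allowing fractional choices, the relaxed optimum would be about 52.0, but servers are indivisible.
node-E + node-C + node-K: power draw 10 + 11 + 4 = 25 ≤ 25, throughput 18 + 11 + 14 = 43.
node-E + node-B + node-K: power draw 10 + 6 + 4 = 20 ≤ 25, throughput 18 + 15 + 14 = 47.
Best is node-E, node-B, and node-K with total throughput 47.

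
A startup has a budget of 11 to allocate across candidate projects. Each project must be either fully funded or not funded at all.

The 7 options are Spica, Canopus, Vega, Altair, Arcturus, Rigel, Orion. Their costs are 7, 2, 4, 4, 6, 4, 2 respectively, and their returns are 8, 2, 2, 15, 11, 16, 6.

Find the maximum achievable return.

This is an integer program with binary decision variables.
Take Altair, Rigel, and Orion: cost 4 + 4 + 2 = 10 ≤ 11, return 15 + 16 + 6 = 37.
No other feasible combination does better.

37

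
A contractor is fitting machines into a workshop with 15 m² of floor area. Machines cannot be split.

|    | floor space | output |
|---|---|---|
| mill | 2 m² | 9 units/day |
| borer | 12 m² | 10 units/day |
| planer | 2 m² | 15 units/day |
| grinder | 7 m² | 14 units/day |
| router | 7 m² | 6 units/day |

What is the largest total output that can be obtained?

planer + grinder: floor space 2 + 7 = 9 ≤ 15, output 15 + 14 = 29.
mill + planer + grinder: floor space 2 + 2 + 7 = 11 ≤ 15, output 9 + 15 + 14 = 38.
mill + planer + router: floor space 2 + 2 + 7 = 11 ≤ 15, output 9 + 15 + 6 = 30.
Best is mill, planer, and grinder with total output 38.

38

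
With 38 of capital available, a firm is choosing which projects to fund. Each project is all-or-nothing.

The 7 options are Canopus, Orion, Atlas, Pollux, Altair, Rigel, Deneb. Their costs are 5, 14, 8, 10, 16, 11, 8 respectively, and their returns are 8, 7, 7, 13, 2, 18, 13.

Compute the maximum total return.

52

Allowing fractional choices, the relaxed optimum would be about 55.5, but projects are indivisible.
Canopus + Pollux + Rigel + Deneb: cost 5 + 10 + 11 + 8 = 34 ≤ 38, return 8 + 13 + 18 + 13 = 52.
Canopus + Atlas + Rigel + Deneb: cost 5 + 8 + 11 + 8 = 32 ≤ 38, return 8 + 7 + 18 + 13 = 46.
Atlas + Pollux + Rigel + Deneb: cost 8 + 10 + 11 + 8 = 37 ≤ 38, return 7 + 13 + 18 + 13 = 51.
Best is Canopus, Pollux, Rigel, and Deneb with total return 52.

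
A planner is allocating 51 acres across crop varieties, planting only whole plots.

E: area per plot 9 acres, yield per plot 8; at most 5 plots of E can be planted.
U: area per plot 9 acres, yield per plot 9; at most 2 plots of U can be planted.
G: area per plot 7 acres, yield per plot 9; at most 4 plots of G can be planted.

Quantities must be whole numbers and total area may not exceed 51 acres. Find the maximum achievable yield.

54

Take 2×U and 4×G: area 46 ≤ 51, yield 2·9 + 4·9 = 54.
G has the best ratio (9/7) and is taken to its limit of 4; remaining capacity is filled optimally with the others.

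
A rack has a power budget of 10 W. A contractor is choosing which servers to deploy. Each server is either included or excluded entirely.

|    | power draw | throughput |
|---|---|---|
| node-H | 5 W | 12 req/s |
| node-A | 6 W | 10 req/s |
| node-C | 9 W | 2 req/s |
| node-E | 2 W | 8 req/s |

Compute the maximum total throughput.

20

Allowing fractional choices, the relaxed optimum would be about 25.0, but servers are indivisible.
node-A + node-E: power draw 6 + 2 = 8 ≤ 10, throughput 10 + 8 = 18.
node-H + node-E: power draw 5 + 2 = 7 ≤ 10, throughput 12 + 8 = 20.
Best is node-H and node-E with total throughput 20.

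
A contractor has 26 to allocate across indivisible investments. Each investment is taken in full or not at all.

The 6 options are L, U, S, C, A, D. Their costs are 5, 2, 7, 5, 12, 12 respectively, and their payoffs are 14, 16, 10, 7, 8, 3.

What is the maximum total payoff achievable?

Take L, U, S, and A: cost 5 + 2 + 7 + 12 = 26 ≤ 26, payoff 14 + 16 + 10 + 8 = 48.
No other feasible combination does better.

48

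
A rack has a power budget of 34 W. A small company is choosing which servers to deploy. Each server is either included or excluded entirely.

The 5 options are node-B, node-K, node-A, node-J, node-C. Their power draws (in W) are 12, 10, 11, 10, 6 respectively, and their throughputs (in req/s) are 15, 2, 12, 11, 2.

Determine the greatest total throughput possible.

38

Take node-B, node-A, and node-J: power draw 12 + 11 + 10 = 33 ≤ 34, throughput 15 + 12 + 11 = 38.
No other feasible combination does better.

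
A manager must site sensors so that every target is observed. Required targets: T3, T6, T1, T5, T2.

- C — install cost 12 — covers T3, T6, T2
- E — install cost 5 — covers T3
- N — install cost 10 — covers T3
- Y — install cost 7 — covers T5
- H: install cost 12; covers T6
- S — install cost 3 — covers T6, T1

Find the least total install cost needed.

22

The greedy cost-per-new-target heuristic would pick S, E, Y, and C for 27, but a cheaper cover exists.
Choose C, Y, and S: together they cover T3, T6, T1, T5, T2 — every target.
Total install cost: 12 + 7 + 3 = 22.
No cover costs less than 22.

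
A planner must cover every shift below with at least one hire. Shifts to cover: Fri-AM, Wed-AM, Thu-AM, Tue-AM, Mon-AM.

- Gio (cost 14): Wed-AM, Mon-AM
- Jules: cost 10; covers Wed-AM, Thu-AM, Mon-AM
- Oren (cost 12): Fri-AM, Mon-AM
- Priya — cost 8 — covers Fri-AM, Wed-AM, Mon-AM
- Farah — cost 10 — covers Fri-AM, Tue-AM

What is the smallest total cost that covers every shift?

20

The greedy cost-per-new-shift heuristic would pick Priya, Jules, and Farah for 28, but a cheaper cover exists.
Choose Jules and Farah: together they cover Fri-AM, Wed-AM, Thu-AM, Tue-AM, Mon-AM — every shift.
Total cost: 10 + 10 = 20.
No cover costs less than 20.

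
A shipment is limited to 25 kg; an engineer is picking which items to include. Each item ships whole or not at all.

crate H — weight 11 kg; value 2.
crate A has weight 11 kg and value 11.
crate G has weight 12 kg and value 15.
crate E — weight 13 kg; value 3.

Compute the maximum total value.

Allowing fractional choices, the relaxed optimum would be about 26.5, but items are indivisible.
crate A + crate G: weight 11 + 12 = 23 ≤ 25, value 11 + 15 = 26.
crate G + crate E: weight 12 + 13 = 25 ≤ 25, value 15 + 3 = 18.
crate H + crate G: weight 11 + 12 = 23 ≤ 25, value 2 + 15 = 17.
Best is crate A and crate G with total value 26.

26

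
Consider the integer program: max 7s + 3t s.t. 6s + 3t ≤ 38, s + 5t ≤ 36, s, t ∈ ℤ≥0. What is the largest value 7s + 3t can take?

(s,t)=(6,0) is feasible, giving 42.
(s,t)=(5,1) is feasible, giving 38.
(s,t)=(5,0) is feasible, giving 35.
Maximum is 42 at (s,t)=(6,0).

42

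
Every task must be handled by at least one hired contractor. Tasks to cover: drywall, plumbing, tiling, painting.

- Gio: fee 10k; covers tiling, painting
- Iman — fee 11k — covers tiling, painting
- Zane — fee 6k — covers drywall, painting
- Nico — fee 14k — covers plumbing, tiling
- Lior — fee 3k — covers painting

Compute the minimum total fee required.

This is an integer covering problem.
Choose Zane and Nico: together they cover drywall, plumbing, tiling, painting — every task.
Total fee: 6 + 14 = 20.

20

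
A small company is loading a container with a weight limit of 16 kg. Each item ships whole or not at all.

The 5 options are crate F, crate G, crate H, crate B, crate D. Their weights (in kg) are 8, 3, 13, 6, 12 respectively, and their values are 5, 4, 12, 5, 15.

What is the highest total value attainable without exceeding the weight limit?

This is an integer program with binary decision variables.
Allowing fractional choices, the relaxed optimum would be about 19.9, but items are indivisible.
crate G + crate D: weight 3 + 12 = 15 ≤ 16, value 4 + 15 = 19.
crate G + crate H: weight 3 + 13 = 16 ≤ 16, value 4 + 12 = 16.
Best is crate G and crate D with total value 19.

19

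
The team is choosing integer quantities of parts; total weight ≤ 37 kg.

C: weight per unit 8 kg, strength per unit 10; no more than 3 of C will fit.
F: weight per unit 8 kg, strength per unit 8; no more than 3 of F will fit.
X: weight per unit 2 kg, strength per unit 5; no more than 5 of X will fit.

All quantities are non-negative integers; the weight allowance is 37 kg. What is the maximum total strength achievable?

This is a bounded integer knapsack.
X has the best ratio (5/2); taking only X gives at most 5×5 = 25 (stopped by the supply cap of 5).
Mixing does better — 3×C and 5×X: weight 34 ≤ 37, strength 3·10 + 5·5 = 55.

55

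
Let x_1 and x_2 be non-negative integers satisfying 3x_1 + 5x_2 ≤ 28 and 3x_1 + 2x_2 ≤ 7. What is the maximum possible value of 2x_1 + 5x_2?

(x_1,x_2)=(0,3): 3·0+5·3=15≤28, 3·0+2·3=6≤7, objective 15.
(x_1,x_2)=(1,2): 3·1+5·2=13≤28, 3·1+2·2=7≤7, objective 12.
No feasible integer point exceeds 15.

15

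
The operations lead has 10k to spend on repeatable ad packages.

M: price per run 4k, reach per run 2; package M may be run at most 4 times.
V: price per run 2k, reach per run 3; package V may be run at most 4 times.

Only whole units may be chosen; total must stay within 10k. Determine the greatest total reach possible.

12

This is a bounded integer knapsack.
Take 4×V: price 8 ≤ 10, reach 4·3 = 12.
V has the best ratio (3/2) and is taken to its limit of 4; remaining capacity is filled optimally with the others.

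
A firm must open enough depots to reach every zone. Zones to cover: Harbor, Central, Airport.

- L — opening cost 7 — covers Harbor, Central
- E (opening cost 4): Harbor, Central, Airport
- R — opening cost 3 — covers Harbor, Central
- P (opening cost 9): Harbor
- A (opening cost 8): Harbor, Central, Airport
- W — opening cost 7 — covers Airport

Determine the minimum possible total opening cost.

4

E alone covers Harbor, Central, Airport — every zone.
Total opening cost: 4.
No cover costs less than 4.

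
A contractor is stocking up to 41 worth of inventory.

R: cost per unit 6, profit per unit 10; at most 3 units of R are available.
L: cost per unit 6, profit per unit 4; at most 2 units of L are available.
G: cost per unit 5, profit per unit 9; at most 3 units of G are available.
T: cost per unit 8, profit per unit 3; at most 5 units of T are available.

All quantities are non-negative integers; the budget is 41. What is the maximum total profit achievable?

G has the best ratio (9/5); taking only G gives at most 3×9 = 27 (stopped by the supply cap of 3).
Mixing does better — 3×R, 1×L, and 3×G: cost 39 ≤ 41, profit 3·10 + 1·4 + 3·9 = 61.

61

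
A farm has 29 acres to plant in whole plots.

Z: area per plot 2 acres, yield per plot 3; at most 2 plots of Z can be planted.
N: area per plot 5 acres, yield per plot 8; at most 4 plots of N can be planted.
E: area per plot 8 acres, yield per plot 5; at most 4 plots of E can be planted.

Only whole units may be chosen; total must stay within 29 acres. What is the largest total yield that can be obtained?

This is a bounded integer knapsack.
N has the best ratio (8/5); taking only N gives at most 4×8 = 32 (stopped by the supply cap of 4).
Mixing does better — 2×Z and 4×N: area 24 ≤ 29, yield 2·3 + 4·8 = 38.

38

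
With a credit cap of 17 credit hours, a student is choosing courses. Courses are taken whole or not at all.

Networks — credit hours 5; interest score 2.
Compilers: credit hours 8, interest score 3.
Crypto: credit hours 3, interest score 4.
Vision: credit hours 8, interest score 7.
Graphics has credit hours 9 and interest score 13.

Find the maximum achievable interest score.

Allowing fractional choices, the relaxed optimum would be about 21.4, but courses are indivisible.
Networks + Crypto + Graphics: credit hours 5 + 3 + 9 = 17 ≤ 17, interest score 2 + 4 + 13 = 19.
Vision + Graphics: credit hours 8 + 9 = 17 ≤ 17, interest score 7 + 13 = 20.
Best is Vision and Graphics with total interest score 20.

20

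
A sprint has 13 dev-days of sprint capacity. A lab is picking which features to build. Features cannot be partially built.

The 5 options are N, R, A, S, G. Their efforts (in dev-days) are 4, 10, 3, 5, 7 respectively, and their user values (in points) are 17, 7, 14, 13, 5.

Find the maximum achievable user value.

Allowing fractional choices, the relaxed optimum would be about 44.7, but features are indivisible.
N + S: effort 4 + 5 = 9 ≤ 13, user value 17 + 13 = 30.
N + A: effort 4 + 3 = 7 ≤ 13, user value 17 + 14 = 31.
N + A + S: effort 4 + 3 + 5 = 12 ≤ 13, user value 17 + 14 + 13 = 44.
Best is N, A, and S with total user value 44.

44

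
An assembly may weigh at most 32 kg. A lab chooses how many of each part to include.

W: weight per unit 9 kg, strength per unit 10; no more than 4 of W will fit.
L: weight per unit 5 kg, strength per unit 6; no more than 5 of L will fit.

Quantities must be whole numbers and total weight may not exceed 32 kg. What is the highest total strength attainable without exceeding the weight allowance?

Take 3×W and 1×L: weight 32 ≤ 32, strength 3·10 + 1·6 = 36.
No other integer combination yields more.

36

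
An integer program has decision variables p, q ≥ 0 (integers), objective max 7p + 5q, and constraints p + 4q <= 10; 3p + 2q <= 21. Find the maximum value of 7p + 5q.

49

(p,q)=(7,0): 1·7+4·0=7≤10, 3·7+2·0=21≤21, objective 49.
(p,q)=(6,1): 1·6+4·1=10≤10, 3·6+2·1=20≤21, objective 47.
(p,q)=(6,0): 1·6+4·0=6≤10, 3·6+2·0=18≤21, objective 42.
(p,q)=(5,1): 1·5+4·1=9≤10, 3·5+2·1=17≤21, objective 40.
The best lattice point is (7,0), giving 49.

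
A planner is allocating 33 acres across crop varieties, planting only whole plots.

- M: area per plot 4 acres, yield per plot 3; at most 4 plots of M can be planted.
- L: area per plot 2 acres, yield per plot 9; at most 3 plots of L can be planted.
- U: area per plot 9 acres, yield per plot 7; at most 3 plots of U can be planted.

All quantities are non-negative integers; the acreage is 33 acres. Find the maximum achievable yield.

This is a bounded integer knapsack.
Take 3×L and 3×U: area 33 ≤ 33, yield 3·9 + 3·7 = 48.
L has the best ratio (9/2) and is taken to its limit of 3; remaining capacity is filled optimally with the others.

48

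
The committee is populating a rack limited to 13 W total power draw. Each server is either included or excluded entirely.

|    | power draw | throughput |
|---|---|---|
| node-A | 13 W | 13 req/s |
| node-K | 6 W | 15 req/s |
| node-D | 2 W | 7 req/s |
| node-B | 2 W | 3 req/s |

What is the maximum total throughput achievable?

25

This is a 0-1 knapsack instance.
Take node-K, node-D, and node-B: power draw 6 + 2 + 2 = 10 ≤ 13, throughput 15 + 7 + 3 = 25.
No other feasible combination does better.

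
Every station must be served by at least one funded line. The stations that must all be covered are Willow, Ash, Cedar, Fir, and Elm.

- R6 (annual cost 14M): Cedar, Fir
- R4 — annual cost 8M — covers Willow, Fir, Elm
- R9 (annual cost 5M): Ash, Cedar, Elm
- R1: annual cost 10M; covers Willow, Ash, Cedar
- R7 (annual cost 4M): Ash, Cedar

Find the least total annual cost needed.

The greedy cost-per-new-station heuristic would pick R9 and R4 for 13, but a cheaper cover exists.
Choose R4 and R7: together they cover Willow, Ash, Cedar, Fir, Elm — every station.
Total annual cost: 8 + 4 = 12.
No cover costs less than 12.

12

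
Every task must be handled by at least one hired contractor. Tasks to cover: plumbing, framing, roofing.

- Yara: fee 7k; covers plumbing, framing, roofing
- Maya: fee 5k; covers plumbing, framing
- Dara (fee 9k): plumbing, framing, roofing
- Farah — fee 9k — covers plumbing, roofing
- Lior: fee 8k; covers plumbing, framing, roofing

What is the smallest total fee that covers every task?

7

Yara alone covers plumbing, framing, roofing — every task.
Total fee: 7.
No cover costs less than 7.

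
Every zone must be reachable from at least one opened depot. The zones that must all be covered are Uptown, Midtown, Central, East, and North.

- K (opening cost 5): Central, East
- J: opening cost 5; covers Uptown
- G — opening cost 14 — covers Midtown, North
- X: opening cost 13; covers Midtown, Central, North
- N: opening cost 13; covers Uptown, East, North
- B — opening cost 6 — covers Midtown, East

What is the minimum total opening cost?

23

Choose K, J, and X: together they cover Uptown, Midtown, Central, East, North — every zone.
Total opening cost: 5 + 5 + 13 = 23.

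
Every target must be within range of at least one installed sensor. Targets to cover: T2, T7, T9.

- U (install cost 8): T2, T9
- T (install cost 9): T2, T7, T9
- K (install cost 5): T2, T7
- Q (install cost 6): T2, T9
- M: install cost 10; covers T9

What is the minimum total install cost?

This is a weighted set-cover instance.
T alone covers T2, T7, T9 — every target.
Total install cost: 9.

9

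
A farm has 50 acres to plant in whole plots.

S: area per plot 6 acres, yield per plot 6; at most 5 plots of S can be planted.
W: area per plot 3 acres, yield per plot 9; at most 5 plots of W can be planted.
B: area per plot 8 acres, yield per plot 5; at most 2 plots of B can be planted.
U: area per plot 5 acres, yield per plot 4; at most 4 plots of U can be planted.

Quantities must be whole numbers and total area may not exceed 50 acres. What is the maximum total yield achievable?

79

This is a bounded integer knapsack.
W has the best ratio (9/3); taking only W gives at most 5×9 = 45 (stopped by the supply cap of 5).
Mixing does better — 5×S, 5×W, and 1×U: area 50 ≤ 50, yield 5·6 + 5·9 + 1·4 = 79.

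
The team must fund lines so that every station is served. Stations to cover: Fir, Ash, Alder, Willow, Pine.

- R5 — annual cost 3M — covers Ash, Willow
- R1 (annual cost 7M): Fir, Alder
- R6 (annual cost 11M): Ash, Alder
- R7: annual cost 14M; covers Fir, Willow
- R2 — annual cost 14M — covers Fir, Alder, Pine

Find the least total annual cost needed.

The greedy cost-per-new-station heuristic would pick R5, R1, and R2 for 24, but a cheaper cover exists.
Choose R5 and R2: together they cover Fir, Ash, Alder, Willow, Pine — every station.
Total annual cost: 3 + 14 = 17.
No cover costs less than 17.

17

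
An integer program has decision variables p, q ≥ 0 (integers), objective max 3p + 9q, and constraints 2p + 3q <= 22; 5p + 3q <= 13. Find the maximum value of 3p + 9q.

36

The continuous relaxation peaks at (0, 4.33) with value 39.00; rounding to a feasible lattice point costs some objective.
(p,q)=(0,4): 2·0+3·4=12≤22, 5·0+3·4=12≤13, objective 36.
(p,q)=(0,3): 2·0+3·3=9≤22, 5·0+3·3=9≤13, objective 27.
Maximum is 36 at (p,q)=(0,4).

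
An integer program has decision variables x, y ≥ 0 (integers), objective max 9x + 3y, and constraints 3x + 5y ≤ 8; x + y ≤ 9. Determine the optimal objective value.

The continuous relaxation peaks at (2.67, 0) with value 24.00; rounding to a feasible lattice point costs some objective.
(x,y)=(2,0): 3·2+5·0=6≤8, 1·2+1·0=2≤9, objective 18.
(x,y)=(1,1): 3·1+5·1=8≤8, 1·1+1·1=2≤9, objective 12.
(x,y)=(1,0): 3·1+5·0=3≤8, 1·1+1·0=1≤9, objective 9.
Maximum is 18 at (x,y)=(2,0).

18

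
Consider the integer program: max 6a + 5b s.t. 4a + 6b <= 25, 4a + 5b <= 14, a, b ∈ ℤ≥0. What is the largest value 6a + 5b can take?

18

The continuous relaxation peaks at (3.5, 0) with value 21.00; rounding to a feasible lattice point costs some objective.
(a,b)=(3,0): 4·3+6·0=12≤25, 4·3+5·0=12≤14, objective 18.
(a,b)=(2,1): 4·2+6·1=14≤25, 4·2+5·1=13≤14, objective 17.
(a,b)=(2,0): 4·2+6·0=8≤25, 4·2+5·0=8≤14, objective 12.
No feasible integer point exceeds 18.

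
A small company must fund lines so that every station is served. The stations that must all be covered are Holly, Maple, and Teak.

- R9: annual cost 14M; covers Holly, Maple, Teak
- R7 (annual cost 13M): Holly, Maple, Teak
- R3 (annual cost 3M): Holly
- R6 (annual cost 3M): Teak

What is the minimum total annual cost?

13

The greedy cost-per-new-station heuristic would pick R3, R6, and R7 for 19, but a cheaper cover exists.
R7 alone covers Holly, Maple, Teak — every station.
Total annual cost: 13.
No cover costs less than 13.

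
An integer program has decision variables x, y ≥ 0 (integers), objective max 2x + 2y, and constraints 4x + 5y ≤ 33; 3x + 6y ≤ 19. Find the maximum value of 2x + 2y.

12

The continuous relaxation peaks at (6.33, 0) with value 12.67; rounding to a feasible lattice point costs some objective.
(x,y)=(6,0): 4·6+5·0=24≤33, 3·6+6·0=18≤19, objective 12.
(x,y)=(5,0): 4·5+5·0=20≤33, 3·5+6·0=15≤19, objective 10.
No feasible integer point exceeds 12.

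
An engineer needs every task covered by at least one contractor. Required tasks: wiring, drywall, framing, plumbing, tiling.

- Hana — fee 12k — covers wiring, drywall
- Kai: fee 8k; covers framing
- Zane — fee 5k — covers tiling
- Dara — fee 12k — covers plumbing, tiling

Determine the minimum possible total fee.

32

Choose Hana, Kai, and Dara: together they cover wiring, drywall, framing, plumbing, tiling — every task.
Total fee: 12 + 8 + 12 = 32.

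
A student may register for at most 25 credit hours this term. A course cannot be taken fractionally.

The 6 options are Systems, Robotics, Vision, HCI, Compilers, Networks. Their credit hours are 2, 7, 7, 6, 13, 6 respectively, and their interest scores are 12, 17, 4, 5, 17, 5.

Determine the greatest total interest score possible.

This is an integer program with binary decision variables.
Allowing fractional choices, the relaxed optimum would be about 48.5, but courses are indivisible.
Systems + Robotics + Compilers: credit hours 2 + 7 + 13 = 22 ≤ 25, interest score 12 + 17 + 17 = 46.
Systems + Robotics + HCI + Networks: credit hours 2 + 7 + 6 + 6 = 21 ≤ 25, interest score 12 + 17 + 5 + 5 = 39.
Best is Systems, Robotics, and Compilers with total interest score 46.

46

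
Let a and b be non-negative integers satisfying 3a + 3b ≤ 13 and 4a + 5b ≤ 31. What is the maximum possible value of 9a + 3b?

Relaxing integrality, the LP optimum is 39.00 at (a,b) = (4.33, 0), which is not an integer point.
(a,b)=(4,0): 3·4+3·0=12≤13, 4·4+5·0=16≤31, objective 36.
(a,b)=(3,1): 3·3+3·1=12≤13, 4·3+5·1=17≤31, objective 30.
The best lattice point is (4,0), giving 36.

36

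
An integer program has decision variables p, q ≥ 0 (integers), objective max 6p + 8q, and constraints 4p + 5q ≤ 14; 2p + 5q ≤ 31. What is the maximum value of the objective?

22

(p,q)=(1,2): 4·1+5·2=14≤14, 2·1+5·2=12≤31, objective 22.
(p,q)=(2,1): 4·2+5·1=13≤14, 2·2+5·1=9≤31, objective 20.
(p,q)=(0,2): 4·0+5·2=10≤14, 2·0+5·2=10≤31, objective 16.
Maximum is 22 at (p,q)=(1,2).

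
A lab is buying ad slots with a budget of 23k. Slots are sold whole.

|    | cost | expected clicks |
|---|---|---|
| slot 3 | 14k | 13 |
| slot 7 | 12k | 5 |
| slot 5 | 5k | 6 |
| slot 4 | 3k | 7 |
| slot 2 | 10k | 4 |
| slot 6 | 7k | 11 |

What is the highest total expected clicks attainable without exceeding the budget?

Take slot 3, slot 5, and slot 4: cost 14 + 5 + 3 = 22 ≤ 23, expected clicks 13 + 6 + 7 = 26.
No other feasible combination does better.

26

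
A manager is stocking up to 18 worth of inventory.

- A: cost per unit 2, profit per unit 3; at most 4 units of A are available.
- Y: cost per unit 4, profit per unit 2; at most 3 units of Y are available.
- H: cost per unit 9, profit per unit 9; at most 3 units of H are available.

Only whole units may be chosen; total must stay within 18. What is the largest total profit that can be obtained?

This is a bounded integer knapsack.
Take 4×A and 1×H: cost 17 ≤ 18, profit 4·3 + 1·9 = 21.
A has the best ratio (3/2) and is taken to its limit of 4; remaining capacity is filled optimally with the others.

21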